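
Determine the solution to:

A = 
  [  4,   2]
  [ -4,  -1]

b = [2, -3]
x = [1, -1]

Row reduce the augmented matrix [A|b]:
R2 → R2 + (1)·R1
REF = 
  [  4,   2,   2]
  [  0,   1,  -1]

Back-substitution:
x₂ = (-1) / 1 = -1
x₁ = (2 - (2)(-1)) / 4 = 1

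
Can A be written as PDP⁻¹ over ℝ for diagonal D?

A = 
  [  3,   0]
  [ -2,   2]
Yes

tr(A) = 5, det(A) = 6
Characteristic polynomial: λ² - tr(A)λ + det(A) = λ² - 5λ + 6
λ² - 5λ + 6 = (λ - 2)(λ - 3)
Eigenvalues: 3, 2
λ=2: alg. mult. = 1, geom. mult. = 2 - rank(A - (2)I) = 2 - 1 = 1
λ=3: alg. mult. = 1, geom. mult. = 2 - rank(A - (3)I) = 2 - 1 = 1
Sum of geometric multiplicities equals n, so A has n independent eigenvectors.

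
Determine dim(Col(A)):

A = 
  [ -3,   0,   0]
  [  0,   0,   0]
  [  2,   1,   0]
Row reduce:
R3 → R3 + (2/3)·R1
Swap R2 ↔ R3
REF = 
  [ -3,   0,   0]
  [  0,   1,   0]
  [  0,   0,   0]
Pivot columns: 1, 2 → 2 pivots.
dim(Col(A)) = number of pivot columns = 2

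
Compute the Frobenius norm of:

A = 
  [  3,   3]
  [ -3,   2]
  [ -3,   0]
||A||_F = 6.325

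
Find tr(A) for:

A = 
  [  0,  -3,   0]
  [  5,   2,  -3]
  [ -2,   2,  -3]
-1

tr(A) = 0 + 2 + -3 = -1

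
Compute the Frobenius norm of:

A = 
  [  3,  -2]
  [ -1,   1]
||A||_F = 3.873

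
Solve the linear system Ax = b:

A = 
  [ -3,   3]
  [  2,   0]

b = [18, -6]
Row reduce the augmented matrix [A|b]:
R2 → R2 + (2/3)·R1
REF = 
  [ -3,   3,  18]
  [  0,   2,   6]

Back-substitution:
x₂ = 6 / 2 = 3
x₁ = (18 - (3)(3)) / (-3) = -3

x = [-3, 3]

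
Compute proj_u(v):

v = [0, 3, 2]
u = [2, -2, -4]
proj_u(v) = [-7/6, 7/6, 7/3]

v·u = (0)(2) + (3)(-2) + (2)(-4) = -14
u·u = (2)² + (-2)² + (-4)² = 24
proj_u(v) = (v·u / u·u) × u = (-14/24) × u = (-7/12) × u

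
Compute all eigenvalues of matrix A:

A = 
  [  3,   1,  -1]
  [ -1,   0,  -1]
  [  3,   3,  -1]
λ = 2, 2i, -2i  (≈ 2, 0 + 2i, 0 - 2i)

Characteristic polynomial: det(λI - A) = λ³ - 2λ² + 4λ - 8
Testing integer divisors of the constant term: p(2) = 0, so (λ - 2) is a factor:
p(λ) = (λ - 2)(λ² + 4)
λ² + 4 = 0  ⇒  λ = (0 ± √((0)² - 4·(4)))/2 = (0 ± √(-16))/2
  = 2i,  -2i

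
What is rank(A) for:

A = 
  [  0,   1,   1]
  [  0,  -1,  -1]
rank(A) = 1

Row reduce:
R2 → R2 + (1)·R1
REF = 
  [  0,   1,   1]
  [  0,   0,   0]
Pivot columns: 2 → 1 pivot.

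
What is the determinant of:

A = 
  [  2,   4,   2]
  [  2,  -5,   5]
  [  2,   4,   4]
-36

Cofactor expansion along row 1:
det(A) = (2)·((-5)(4) - (5)(4)) - (4)·((2)(4) - (5)(2)) + (2)·((2)(4) - (-5)(2))
  = (2)(-40) - (4)(-2) + (2)(18)
  = -36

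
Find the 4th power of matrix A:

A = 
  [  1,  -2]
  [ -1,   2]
A² = A·A:
A²[1,1] = (1)(1) + (-2)(-1) = 3
A²[1,2] = (1)(-2) + (-2)(2) = -6
A²[2,1] = (-1)(1) + (2)(-1) = -3
A²[2,2] = (-1)(-2) + (2)(2) = 6
A² = 
  [  3,  -6]
  [ -3,   6]

A^3 = A^2·A:
A^3[1,1] = (3)(1) + (-6)(-1) = 9
A^3[1,2] = (3)(-2) + (-6)(2) = -18
A^3[2,1] = (-3)(1) + (6)(-1) = -9
A^3[2,2] = (-3)(-2) + (6)(2) = 18
A^3 = 
  [  9, -18]
  [ -9,  18]

A^4 = A^3·A:
A^4[1,1] = (9)(1) + (-18)(-1) = 27
A^4[1,2] = (9)(-2) + (-18)(2) = -54
A^4[2,1] = (-9)(1) + (18)(-1) = -27
A^4[2,2] = (-9)(-2) + (18)(2) = 54
A^4 = 
  [ 27, -54]
  [-27,  54]

Therefore
A^4 = 
  [ 27, -54]
  [-27,  54]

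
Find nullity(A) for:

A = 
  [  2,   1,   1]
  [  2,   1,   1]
nullity(A) = 2

Row reduce:
R2 → R2 - (1)·R1
REF = 
  [  2,   1,   1]
  [  0,   0,   0]
Pivot columns: 1 → 1 pivot.
rank(A) = 1, so nullity(A) = 3 - 1 = 2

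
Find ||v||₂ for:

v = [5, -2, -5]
7.348

||v||₂ = √((5)² + (-2)² + (-5)²) = √54 = 7.348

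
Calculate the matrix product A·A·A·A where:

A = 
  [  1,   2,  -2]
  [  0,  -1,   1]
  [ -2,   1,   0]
A² = A·A:
A²[1,1] = (1)(1) + (2)(0) + (-2)(-2) = 5
A²[1,2] = (1)(2) + (2)(-1) + (-2)(1) = -2
A²[1,3] = (1)(-2) + (2)(1) + (-2)(0) = 0
A²[2,1] = (0)(1) + (-1)(0) + (1)(-2) = -2
A²[2,2] = (0)(2) + (-1)(-1) + (1)(1) = 2
A²[2,3] = (0)(-2) + (-1)(1) + (1)(0) = -1
A²[3,1] = (-2)(1) + (1)(0) + (0)(-2) = -2
A²[3,2] = (-2)(2) + (1)(-1) + (0)(1) = -5
A²[3,3] = (-2)(-2) + (1)(1) + (0)(0) = 5
A² = 
  [  5,  -2,   0]
  [ -2,   2,  -1]
  [ -2,  -5,   5]

A^3 = A^2·A:
A^3[1,1] = (5)(1) + (-2)(0) + (0)(-2) = 5
A^3[1,2] = (5)(2) + (-2)(-1) + (0)(1) = 12
A^3[1,3] = (5)(-2) + (-2)(1) + (0)(0) = -12
A^3[2,1] = (-2)(1) + (2)(0) + (-1)(-2) = 0
A^3[2,2] = (-2)(2) + (2)(-1) + (-1)(1) = -7
A^3[2,3] = (-2)(-2) + (2)(1) + (-1)(0) = 6
A^3[3,1] = (-2)(1) + (-5)(0) + (5)(-2) = -12
A^3[3,2] = (-2)(2) + (-5)(-1) + (5)(1) = 6
A^3[3,3] = (-2)(-2) + (-5)(1) + (5)(0) = -1
A^3 = 
  [  5,  12, -12]
  [  0,  -7,   6]
  [-12,   6,  -1]

A^4 = A^3·A:
A^4[1,1] = (5)(1) + (12)(0) + (-12)(-2) = 29
A^4[1,2] = (5)(2) + (12)(-1) + (-12)(1) = -14
A^4[1,3] = (5)(-2) + (12)(1) + (-12)(0) = 2
A^4[2,1] = (0)(1) + (-7)(0) + (6)(-2) = -12
A^4[2,2] = (0)(2) + (-7)(-1) + (6)(1) = 13
A^4[2,3] = (0)(-2) + (-7)(1) + (6)(0) = -7
A^4[3,1] = (-12)(1) + (6)(0) + (-1)(-2) = -10
A^4[3,2] = (-12)(2) + (6)(-1) + (-1)(1) = -31
A^4[3,3] = (-12)(-2) + (6)(1) + (-1)(0) = 30
A^4 = 
  [ 29, -14,   2]
  [-12,  13,  -7]
  [-10, -31,  30]

Therefore
A^4 = 
  [ 29, -14,   2]
  [-12,  13,  -7]
  [-10, -31,  30]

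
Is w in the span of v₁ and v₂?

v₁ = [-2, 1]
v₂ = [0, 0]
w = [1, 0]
No

Form the augmented matrix and row-reduce:
[v₁|v₂|w] = 
  [ -2,   0,   1]
  [  1,   0,   0]
R2 → R2 + (1/2)·R1
REF = 
  [ -2,   0,   1]
  [  0,   0, 1/2]

Row 2 reads [0 0 | 1/2], i.e. 0 = 1/2, so the system is inconsistent and w ∉ span{v₁, v₂}.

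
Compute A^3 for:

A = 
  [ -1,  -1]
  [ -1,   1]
A² = A·A:
A²[1,1] = (-1)(-1) + (-1)(-1) = 2
A²[1,2] = (-1)(-1) + (-1)(1) = 0
A²[2,1] = (-1)(-1) + (1)(-1) = 0
A²[2,2] = (-1)(-1) + (1)(1) = 2
A² = 
  [  2,   0]
  [  0,   2]

A^3 = A^2·A:
A^3[1,1] = (2)(-1) + (0)(-1) = -2
A^3[1,2] = (2)(-1) + (0)(1) = -2
A^3[2,1] = (0)(-1) + (2)(-1) = -2
A^3[2,2] = (0)(-1) + (2)(1) = 2
A^3 = 
  [ -2,  -2]
  [ -2,   2]

Therefore
A^3 = 
  [ -2,  -2]
  [ -2,   2]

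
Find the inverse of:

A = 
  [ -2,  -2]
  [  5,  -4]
det(A) = (-2)(-4) - (-2)(5) = 18
For a 2×2 matrix, A⁻¹ = (1/det(A)) · [[d, -b], [-c, a]]
    = (1/18) · [[-4, 2], [-5, -2]]

A⁻¹ = 
  [ -2/9,   1/9]
  [-5/18,  -1/9]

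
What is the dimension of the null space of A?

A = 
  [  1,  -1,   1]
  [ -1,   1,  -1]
nullity(A) = 2

Row reduce:
R2 → R2 + (1)·R1
REF = 
  [  1,  -1,   1]
  [  0,   0,   0]
Pivot columns: 1 → 1 pivot.
rank(A) = 1, so nullity(A) = 3 - 1 = 2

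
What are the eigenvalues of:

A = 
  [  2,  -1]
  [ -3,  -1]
λ = (1 + √21)/2, (1 - √21)/2  (≈ 2.791, -1.791)

tr(A) = 1, det(A) = -5
Characteristic polynomial: λ² - tr(A)λ + det(A) = λ² - λ - 5
λ² - λ - 5 = 0  ⇒  λ = (1 ± √((-1)² - 4·(-5)))/2 = (1 ± √(21))/2
  = (1 + √21)/2,  (1 - √21)/2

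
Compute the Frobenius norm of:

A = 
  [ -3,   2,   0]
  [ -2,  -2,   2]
||A||_F = 5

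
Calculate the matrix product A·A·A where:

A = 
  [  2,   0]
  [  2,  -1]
A^3 = 
  [  8,   0]
  [  6,  -1]

A² = A·A:
A²[1,1] = (2)(2) + (0)(2) = 4
A²[1,2] = (2)(0) + (0)(-1) = 0
A²[2,1] = (2)(2) + (-1)(2) = 2
A²[2,2] = (2)(0) + (-1)(-1) = 1
A² = 
  [  4,   0]
  [  2,   1]

A^3 = A^2·A:
A^3[1,1] = (4)(2) + (0)(2) = 8
A^3[1,2] = (4)(0) + (0)(-1) = 0
A^3[2,1] = (2)(2) + (1)(2) = 6
A^3[2,2] = (2)(0) + (1)(-1) = -1
A^3 = 
  [  8,   0]
  [  6,  -1]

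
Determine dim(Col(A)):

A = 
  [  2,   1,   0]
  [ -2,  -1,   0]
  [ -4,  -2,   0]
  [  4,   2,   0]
Row reduce:
R2 → R2 + (1)·R1
R3 → R3 + (2)·R1
R4 → R4 - (2)·R1
REF = 
  [  2,   1,   0]
  [  0,   0,   0]
  [  0,   0,   0]
  [  0,   0,   0]
Pivot columns: 1 → 1 pivot.
dim(Col(A)) = number of pivot columns = 1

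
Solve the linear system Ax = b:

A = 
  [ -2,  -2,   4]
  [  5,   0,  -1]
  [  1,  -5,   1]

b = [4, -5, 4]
Row reduce the augmented matrix [A|b]:
R2 → R2 + (5/2)·R1
R3 → R3 + (1/2)·R1
R3 → R3 - (6/5)·R2
REF = 
  [   -2,    -2,     4,     4]
  [    0,    -5,     9,     5]
  [    0,     0, -39/5,     0]

Back-substitution:
x₃ = 0 / (-39/5) = 0
x₂ = (5 - (9)(0)) / (-5) = -1
x₁ = (4 - (-2)(-1) - (4)(0)) / (-2) = -1

x = [-1, -1, 0]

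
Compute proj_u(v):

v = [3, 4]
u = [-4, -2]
v·u = (3)(-4) + (4)(-2) = -20
u·u = (-4)² + (-2)² = 20
proj_u(v) = (v·u / u·u) × u = (-20/20) × u = (-1) × u

proj_u(v) = [4, 2]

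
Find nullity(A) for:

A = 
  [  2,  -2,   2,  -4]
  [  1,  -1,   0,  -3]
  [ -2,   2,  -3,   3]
nullity(A) = 2

Row reduce:
R2 → R2 - (1/2)·R1
R3 → R3 + (1)·R1
R3 → R3 - (1)·R2
REF = 
  [  2,  -2,   2,  -4]
  [  0,   0,  -1,  -1]
  [  0,   0,   0,   0]
Pivot columns: 1, 3 → 2 pivots.
rank(A) = 2, so nullity(A) = 4 - 2 = 2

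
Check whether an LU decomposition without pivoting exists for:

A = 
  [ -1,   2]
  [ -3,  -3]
Yes.
A[1,1] = -1 ≠ 0, so Gaussian elimination proceeds without a row swap: multiplier ℓ₂₁ = (-3)/(-1) = 3, and U[2,2] = -3 - (3)(2) = -9.
L = 
  [  1,   0]
  [  3,   1]
U = 
  [ -1,   2]
  [  0,  -9]
Check row 2 of LU: [(3)(-1), (3)(2) + (-9)] = [-3, -3] = row 2 of A ✓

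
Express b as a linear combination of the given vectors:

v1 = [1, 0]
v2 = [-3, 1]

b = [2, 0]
c1 = 2, c2 = 0

b = 2·v1 + 0·v2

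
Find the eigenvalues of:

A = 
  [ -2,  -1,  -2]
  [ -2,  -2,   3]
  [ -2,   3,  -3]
Characteristic polynomial: det(λI - A) = λ³ + 7λ² + λ - 38
Testing integer divisors of the constant term: p(2) = 0, so (λ - 2) is a factor:
p(λ) = (λ - 2)(λ² + 9λ + 19)
λ² + 9λ + 19 = 0  ⇒  λ = (-9 ± √((9)² - 4·(19)))/2 = (-9 ± √(5))/2
  = (-9 + √5)/2,  (-9 - √5)/2

λ = 2, (-9 + √5)/2, (-9 - √5)/2  (≈ 2, -3.382, -5.618)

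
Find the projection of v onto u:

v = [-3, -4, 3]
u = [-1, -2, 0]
proj_u(v) = [-11/5, -22/5, 0]

v·u = (-3)(-1) + (-4)(-2) + (3)(0) = 11
u·u = (-1)² + (-2)² + (0)² = 5
proj_u(v) = (v·u / u·u) × u = (11/5) × u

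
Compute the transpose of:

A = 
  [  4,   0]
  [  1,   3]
Aᵀ = 
  [  4,   1]
  [  0,   3]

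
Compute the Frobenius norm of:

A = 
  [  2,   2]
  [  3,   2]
||A||_F = 4.583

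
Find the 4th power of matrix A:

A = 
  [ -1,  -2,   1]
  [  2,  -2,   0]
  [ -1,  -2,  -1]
A^4 = 
  [ -4, -32,  16]
  [ 20,  -8,  12]
  [-40,  -8,  20]

A² = A·A:
A²[1,1] = (-1)(-1) + (-2)(2) + (1)(-1) = -4
A²[1,2] = (-1)(-2) + (-2)(-2) + (1)(-2) = 4
A²[1,3] = (-1)(1) + (-2)(0) + (1)(-1) = -2
A²[2,1] = (2)(-1) + (-2)(2) + (0)(-1) = -6
A²[2,2] = (2)(-2) + (-2)(-2) + (0)(-2) = 0
A²[2,3] = (2)(1) + (-2)(0) + (0)(-1) = 2
A²[3,1] = (-1)(-1) + (-2)(2) + (-1)(-1) = -2
A²[3,2] = (-1)(-2) + (-2)(-2) + (-1)(-2) = 8
A²[3,3] = (-1)(1) + (-2)(0) + (-1)(-1) = 0
A² = 
  [ -4,   4,  -2]
  [ -6,   0,   2]
  [ -2,   8,   0]

A^3 = A^2·A:
A^3[1,1] = (-4)(-1) + (4)(2) + (-2)(-1) = 14
A^3[1,2] = (-4)(-2) + (4)(-2) + (-2)(-2) = 4
A^3[1,3] = (-4)(1) + (4)(0) + (-2)(-1) = -2
A^3[2,1] = (-6)(-1) + (0)(2) + (2)(-1) = 4
A^3[2,2] = (-6)(-2) + (0)(-2) + (2)(-2) = 8
A^3[2,3] = (-6)(1) + (0)(0) + (2)(-1) = -8
A^3[3,1] = (-2)(-1) + (8)(2) + (0)(-1) = 18
A^3[3,2] = (-2)(-2) + (8)(-2) + (0)(-2) = -12
A^3[3,3] = (-2)(1) + (8)(0) + (0)(-1) = -2
A^3 = 
  [ 14,   4,  -2]
  [  4,   8,  -8]
  [ 18, -12,  -2]

A^4 = A^3·A:
A^4[1,1] = (14)(-1) + (4)(2) + (-2)(-1) = -4
A^4[1,2] = (14)(-2) + (4)(-2) + (-2)(-2) = -32
A^4[1,3] = (14)(1) + (4)(0) + (-2)(-1) = 16
A^4[2,1] = (4)(-1) + (8)(2) + (-8)(-1) = 20
A^4[2,2] = (4)(-2) + (8)(-2) + (-8)(-2) = -8
A^4[2,3] = (4)(1) + (8)(0) + (-8)(-1) = 12
A^4[3,1] = (18)(-1) + (-12)(2) + (-2)(-1) = -40
A^4[3,2] = (18)(-2) + (-12)(-2) + (-2)(-2) = -8
A^4[3,3] = (18)(1) + (-12)(0) + (-2)(-1) = 20
A^4 = 
  [ -4, -32,  16]
  [ 20,  -8,  12]
  [-40,  -8,  20]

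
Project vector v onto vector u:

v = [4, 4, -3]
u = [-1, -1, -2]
v·u = (4)(-1) + (4)(-1) + (-3)(-2) = -2
u·u = (-1)² + (-1)² + (-2)² = 6
proj_u(v) = (v·u / u·u) × u = (-2/6) × u = (-1/3) × u

proj_u(v) = [1/3, 1/3, 2/3]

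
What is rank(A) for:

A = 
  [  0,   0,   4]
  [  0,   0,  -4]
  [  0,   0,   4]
Row reduce:
R2 → R2 + (1)·R1
R3 → R3 - (1)·R1
REF = 
  [  0,   0,   4]
  [  0,   0,   0]
  [  0,   0,   0]
Pivot columns: 3 → 1 pivot.

rank(A) = 1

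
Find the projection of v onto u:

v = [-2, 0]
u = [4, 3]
proj_u(v) = [-32/25, -24/25]

v·u = (-2)(4) + (0)(3) = -8
u·u = (4)² + (3)² = 25
proj_u(v) = (v·u / u·u) × u = (-8/25) × u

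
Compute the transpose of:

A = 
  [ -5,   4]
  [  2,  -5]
Aᵀ = 
  [ -5,   2]
  [  4,  -5]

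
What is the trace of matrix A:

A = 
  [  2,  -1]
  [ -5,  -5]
-3

tr(A) = 2 + -5 = -3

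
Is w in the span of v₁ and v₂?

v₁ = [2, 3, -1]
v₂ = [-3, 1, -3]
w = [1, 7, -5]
Yes

Form the augmented matrix and row-reduce:
[v₁|v₂|w] = 
  [  2,  -3,   1]
  [  3,   1,   7]
  [ -1,  -3,  -5]
R2 → R2 - (3/2)·R1
R3 → R3 + (1/2)·R1
R3 → R3 + (9/11)·R2
REF = 
  [   2,   -3,    1]
  [   0, 11/2, 11/2]
  [   0,    0,    0]

No row of the form [0 0 | nonzero], so the system is consistent. Back-substitution gives c₁ = 2, c₂ = 1: w = (2)·v₁ + (1)·v₂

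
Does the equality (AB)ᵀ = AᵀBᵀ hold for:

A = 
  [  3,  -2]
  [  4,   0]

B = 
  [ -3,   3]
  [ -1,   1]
No

(AB)ᵀ = 
  [ -7, -12]
  [  7,  12]

AᵀBᵀ = 
  [  3,   1]
  [  6,   2]

The two matrices differ, so (AB)ᵀ ≠ AᵀBᵀ in general. The correct identity is (AB)ᵀ = BᵀAᵀ.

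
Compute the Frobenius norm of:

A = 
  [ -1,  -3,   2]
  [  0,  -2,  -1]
||A||_F = 4.359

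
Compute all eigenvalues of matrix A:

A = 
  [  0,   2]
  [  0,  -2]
tr(A) = -2, det(A) = 0
Characteristic polynomial: λ² - tr(A)λ + det(A) = λ² + 2λ
λ² + 2λ = λ(λ + 2)

λ = 0, -2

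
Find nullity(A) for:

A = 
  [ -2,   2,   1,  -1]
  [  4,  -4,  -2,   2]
nullity(A) = 3

Row reduce:
R2 → R2 + (2)·R1
REF = 
  [ -2,   2,   1,  -1]
  [  0,   0,   0,   0]
Pivot columns: 1 → 1 pivot.
rank(A) = 1, so nullity(A) = 4 - 1 = 3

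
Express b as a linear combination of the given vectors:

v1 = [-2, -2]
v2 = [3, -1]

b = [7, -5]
c1 = 1, c2 = 3

b = 1·v1 + 3·v2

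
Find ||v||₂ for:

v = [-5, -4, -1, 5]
8.185

||v||₂ = √((-5)² + (-4)² + (-1)² + (5)²) = √67 = 8.185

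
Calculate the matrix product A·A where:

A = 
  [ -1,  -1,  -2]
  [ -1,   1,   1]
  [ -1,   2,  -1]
A² = A·A:
A²[1,1] = (-1)(-1) + (-1)(-1) + (-2)(-1) = 4
A²[1,2] = (-1)(-1) + (-1)(1) + (-2)(2) = -4
A²[1,3] = (-1)(-2) + (-1)(1) + (-2)(-1) = 3
A²[2,1] = (-1)(-1) + (1)(-1) + (1)(-1) = -1
A²[2,2] = (-1)(-1) + (1)(1) + (1)(2) = 4
A²[2,3] = (-1)(-2) + (1)(1) + (1)(-1) = 2
A²[3,1] = (-1)(-1) + (2)(-1) + (-1)(-1) = 0
A²[3,2] = (-1)(-1) + (2)(1) + (-1)(2) = 1
A²[3,3] = (-1)(-2) + (2)(1) + (-1)(-1) = 5
A² = 
  [  4,  -4,   3]
  [ -1,   4,   2]
  [  0,   1,   5]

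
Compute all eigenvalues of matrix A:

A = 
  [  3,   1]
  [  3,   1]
λ = 4, 0

tr(A) = 4, det(A) = 0
Characteristic polynomial: λ² - tr(A)λ + det(A) = λ² - 4λ
λ² - 4λ = λ(λ - 4)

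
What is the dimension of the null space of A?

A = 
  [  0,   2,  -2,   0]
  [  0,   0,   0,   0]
nullity(A) = 3

Row reduce:
(no row operations needed)
REF = 
  [  0,   2,  -2,   0]
  [  0,   0,   0,   0]
Pivot columns: 2 → 1 pivot.
rank(A) = 1, so nullity(A) = 4 - 1 = 3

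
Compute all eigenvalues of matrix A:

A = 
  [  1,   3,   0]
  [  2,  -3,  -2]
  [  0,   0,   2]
Characteristic polynomial: det(λI - A) = λ³ - 13λ + 18
Testing integer divisors of the constant term: p(2) = 0, so (λ - 2) is a factor:
p(λ) = (λ - 2)(λ² + 2λ - 9)
λ² + 2λ - 9 = 0  ⇒  λ = (-2 ± √((2)² - 4·(-9)))/2 = (-2 ± √(40))/2
  = -1 + √10,  -1 - √10

λ = 2, -1 + √10, -1 - √10  (≈ 2, 2.162, -4.162)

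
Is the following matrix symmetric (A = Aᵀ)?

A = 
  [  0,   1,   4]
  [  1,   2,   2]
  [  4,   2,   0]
Yes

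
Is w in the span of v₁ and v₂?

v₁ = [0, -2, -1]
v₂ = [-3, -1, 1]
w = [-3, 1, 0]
No

Form the augmented matrix and row-reduce:
[v₁|v₂|w] = 
  [  0,  -3,  -3]
  [ -2,  -1,   1]
  [ -1,   1,   0]
Swap R1 ↔ R2
R3 → R3 - (1/2)·R1
R3 → R3 + (1/2)·R2
REF = 
  [ -2,  -1,   1]
  [  0,  -3,  -3]
  [  0,   0,  -2]

Row 3 reads [0 0 | -2], i.e. 0 = -2, so the system is inconsistent and w ∉ span{v₁, v₂}.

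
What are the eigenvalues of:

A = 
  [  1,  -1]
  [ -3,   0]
tr(A) = 1, det(A) = -3
Characteristic polynomial: λ² - tr(A)λ + det(A) = λ² - λ - 3
λ² - λ - 3 = 0  ⇒  λ = (1 ± √((-1)² - 4·(-3)))/2 = (1 ± √(13))/2
  = (1 + √13)/2,  (1 - √13)/2

λ = (1 + √13)/2, (1 - √13)/2  (≈ 2.303, -1.303)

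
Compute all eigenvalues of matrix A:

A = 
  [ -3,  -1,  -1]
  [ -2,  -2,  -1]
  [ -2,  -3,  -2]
λ = -1, -3 + √6, -3 - √6  (≈ -1, -0.5505, -5.449)

Characteristic polynomial: det(λI - A) = λ³ + 7λ² + 9λ + 3
Testing integer divisors of the constant term: p(-1) = 0, so (λ + 1) is a factor:
p(λ) = (λ + 1)(λ² + 6λ + 3)
λ² + 6λ + 3 = 0  ⇒  λ = (-6 ± √((6)² - 4·(3)))/2 = (-6 ± √(24))/2
  = -3 + √6,  -3 - √6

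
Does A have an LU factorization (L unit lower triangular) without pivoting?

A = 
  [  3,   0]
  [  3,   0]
Yes.
A[1,1] = 3 ≠ 0, so Gaussian elimination proceeds without a row swap: multiplier ℓ₂₁ = (3)/(3) = 1, and U[2,2] = 0 - (1)(0) = 0.
L = 
  [  1,   0]
  [  1,   1]
U = 
  [  3,   0]
  [  0,   0]
Check row 2 of LU: [(1)(3), (1)(0) + 0] = [3, 0] = row 2 of A ✓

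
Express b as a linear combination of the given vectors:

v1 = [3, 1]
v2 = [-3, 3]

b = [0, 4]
c1 = 1, c2 = 1

b = 1·v1 + 1·v2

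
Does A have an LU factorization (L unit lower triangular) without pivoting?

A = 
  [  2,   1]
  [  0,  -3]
Yes.
A[1,1] = 2 ≠ 0, so Gaussian elimination proceeds without a row swap: multiplier ℓ₂₁ = (0)/(2) = 0, and U[2,2] = -3 - (0)(1) = -3.
L = 
  [  1,   0]
  [  0,   1]
U = 
  [  2,   1]
  [  0,  -3]
Check row 2 of LU: [(0)(2), (0)(1) + (-3)] = [0, -3] = row 2 of A ✓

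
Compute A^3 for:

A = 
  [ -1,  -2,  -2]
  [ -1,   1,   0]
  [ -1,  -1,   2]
A^3 = 
  [ -5,  -6, -14]
  [ -5,   1,   4]
  [ -5,  -7,  12]

A² = A·A:
A²[1,1] = (-1)(-1) + (-2)(-1) + (-2)(-1) = 5
A²[1,2] = (-1)(-2) + (-2)(1) + (-2)(-1) = 2
A²[1,3] = (-1)(-2) + (-2)(0) + (-2)(2) = -2
A²[2,1] = (-1)(-1) + (1)(-1) + (0)(-1) = 0
A²[2,2] = (-1)(-2) + (1)(1) + (0)(-1) = 3
A²[2,3] = (-1)(-2) + (1)(0) + (0)(2) = 2
A²[3,1] = (-1)(-1) + (-1)(-1) + (2)(-1) = 0
A²[3,2] = (-1)(-2) + (-1)(1) + (2)(-1) = -1
A²[3,3] = (-1)(-2) + (-1)(0) + (2)(2) = 6
A² = 
  [  5,   2,  -2]
  [  0,   3,   2]
  [  0,  -1,   6]

A^3 = A^2·A:
A^3[1,1] = (5)(-1) + (2)(-1) + (-2)(-1) = -5
A^3[1,2] = (5)(-2) + (2)(1) + (-2)(-1) = -6
A^3[1,3] = (5)(-2) + (2)(0) + (-2)(2) = -14
A^3[2,1] = (0)(-1) + (3)(-1) + (2)(-1) = -5
A^3[2,2] = (0)(-2) + (3)(1) + (2)(-1) = 1
A^3[2,3] = (0)(-2) + (3)(0) + (2)(2) = 4
A^3[3,1] = (0)(-1) + (-1)(-1) + (6)(-1) = -5
A^3[3,2] = (0)(-2) + (-1)(1) + (6)(-1) = -7
A^3[3,3] = (0)(-2) + (-1)(0) + (6)(2) = 12
A^3 = 
  [ -5,  -6, -14]
  [ -5,   1,   4]
  [ -5,  -7,  12]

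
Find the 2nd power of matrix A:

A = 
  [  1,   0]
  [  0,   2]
A² = A·A:
A²[1,1] = (1)(1) + (0)(0) = 1
A²[1,2] = (1)(0) + (0)(2) = 0
A²[2,1] = (0)(1) + (2)(0) = 0
A²[2,2] = (0)(0) + (2)(2) = 4
A² = 
  [  1,   0]
  [  0,   4]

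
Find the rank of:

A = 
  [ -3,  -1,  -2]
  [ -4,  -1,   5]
rank(A) = 2

Row reduce:
R2 → R2 - (4/3)·R1
REF = 
  [  -3,   -1,   -2]
  [   0,  1/3, 23/3]
Pivot columns: 1, 2 → 2 pivots.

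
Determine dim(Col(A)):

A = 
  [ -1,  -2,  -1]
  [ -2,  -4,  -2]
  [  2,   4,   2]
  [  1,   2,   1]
dim(Col(A)) = 1

Row reduce:
R2 → R2 - (2)·R1
R3 → R3 + (2)·R1
R4 → R4 + (1)·R1
REF = 
  [ -1,  -2,  -1]
  [  0,   0,   0]
  [  0,   0,   0]
  [  0,   0,   0]
Pivot columns: 1 → 1 pivot.
dim(Col(A)) = number of pivot columns = 1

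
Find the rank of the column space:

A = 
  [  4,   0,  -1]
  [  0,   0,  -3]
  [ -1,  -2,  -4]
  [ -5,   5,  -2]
Row reduce:
R3 → R3 + (1/4)·R1
R4 → R4 + (5/4)·R1
Swap R2 ↔ R3
R4 → R4 + (5/2)·R2
R4 → R4 - (37/8)·R3
REF = 
  [    4,     0,    -1]
  [    0,    -2, -17/4]
  [    0,     0,    -3]
  [    0,     0,     0]
Pivot columns: 1, 2, 3 → 3 pivots.
dim(Col(A)) = number of pivot columns = 3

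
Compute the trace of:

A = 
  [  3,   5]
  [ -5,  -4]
-1

tr(A) = 3 + -4 = -1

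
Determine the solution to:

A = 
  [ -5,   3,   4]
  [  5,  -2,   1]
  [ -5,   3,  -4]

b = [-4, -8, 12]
Row reduce the augmented matrix [A|b]:
R2 → R2 + (1)·R1
R3 → R3 - (1)·R1
REF = 
  [ -5,   3,   4,  -4]
  [  0,   1,   5, -12]
  [  0,   0,  -8,  16]

Back-substitution:
x₃ = 16 / (-8) = -2
x₂ = (-12 - (5)(-2)) / 1 = -2
x₁ = (-4 - (3)(-2) - (4)(-2)) / (-5) = -2

x = [-2, -2, -2]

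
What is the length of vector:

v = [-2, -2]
2.828

||v||₂ = √((-2)² + (-2)²) = √8 = 2.828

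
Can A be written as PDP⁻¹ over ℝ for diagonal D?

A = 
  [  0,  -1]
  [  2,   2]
No

tr(A) = 2, det(A) = 2
Characteristic polynomial: λ² - tr(A)λ + det(A) = λ² - 2λ + 2
λ² - 2λ + 2 = 0  ⇒  λ = (2 ± √((-2)² - 4·(2)))/2 = (2 ± √(-4))/2
  = 1 + i,  1 - i
Eigenvalues: 1 + i, 1 - i  (≈ 1 + 1i, 1 - 1i)
Has complex eigenvalues (not diagonalizable over ℝ).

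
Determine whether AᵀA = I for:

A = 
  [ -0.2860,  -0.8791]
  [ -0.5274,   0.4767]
No

AᵀA = 
  [  0.3599,   0]
  [  0,   1.0001]
≠ I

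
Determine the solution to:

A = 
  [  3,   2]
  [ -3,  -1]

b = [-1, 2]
x = [-1, 1]

Row reduce the augmented matrix [A|b]:
R2 → R2 + (1)·R1
REF = 
  [  3,   2,  -1]
  [  0,   1,   1]

Back-substitution:
x₂ = 1 / 1 = 1
x₁ = (-1 - (2)(1)) / 3 = -1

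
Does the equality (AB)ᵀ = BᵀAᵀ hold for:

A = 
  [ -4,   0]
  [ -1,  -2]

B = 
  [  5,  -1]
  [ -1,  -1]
Yes

(AB)ᵀ = 
  [-20,  -3]
  [  4,   3]

BᵀAᵀ = 
  [-20,  -3]
  [  4,   3]

Both sides are equal — this is the standard identity (AB)ᵀ = BᵀAᵀ, which holds for all A, B.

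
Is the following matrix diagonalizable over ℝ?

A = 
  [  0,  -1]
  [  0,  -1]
Yes

tr(A) = -1, det(A) = 0
Characteristic polynomial: λ² - tr(A)λ + det(A) = λ² + λ
λ² + λ = λ(λ + 1)
Eigenvalues: 0, -1
λ=-1: alg. mult. = 1, geom. mult. = 2 - rank(A - (-1)I) = 2 - 1 = 1
λ=0: alg. mult. = 1, geom. mult. = 2 - rank(A - (0)I) = 2 - 1 = 1
Sum of geometric multiplicities equals n, so A has n independent eigenvectors.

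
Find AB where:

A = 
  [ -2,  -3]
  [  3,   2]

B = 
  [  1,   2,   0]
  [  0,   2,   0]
A is 2×2 and B is 2×3, so AB is 2×3. Each entry is (row of A)·(column of B):
AB[1,1] = (-2)(1) + (-3)(0) = -2
AB[1,2] = (-2)(2) + (-3)(2) = -10
AB[1,3] = (-2)(0) + (-3)(0) = 0
AB[2,1] = (3)(1) + (2)(0) = 3
AB[2,2] = (3)(2) + (2)(2) = 10
AB[2,3] = (3)(0) + (2)(0) = 0

AB = 
  [ -2, -10,   0]
  [  3,  10,   0]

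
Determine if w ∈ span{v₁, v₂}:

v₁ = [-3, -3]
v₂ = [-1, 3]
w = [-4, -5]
Yes

Form the augmented matrix and row-reduce:
[v₁|v₂|w] = 
  [ -3,  -1,  -4]
  [ -3,   3,  -5]
R2 → R2 - (1)·R1
REF = 
  [ -3,  -1,  -4]
  [  0,   4,  -1]

No row of the form [0 0 | nonzero], so the system is consistent. Back-substitution gives c₁ = 17/12, c₂ = -1/4: w = (17/12)·v₁ + (-1/4)·v₂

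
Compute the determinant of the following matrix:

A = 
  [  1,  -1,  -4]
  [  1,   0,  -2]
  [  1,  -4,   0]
Cofactor expansion along row 1:
det(A) = (1)·((0)(0) - (-2)(-4)) - (-1)·((1)(0) - (-2)(1)) + (-4)·((1)(-4) - (0)(1))
  = (1)(-8) - (-1)(2) + (-4)(-4)
  = 10

det(A) = 10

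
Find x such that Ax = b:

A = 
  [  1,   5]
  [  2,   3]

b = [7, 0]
x = [-3, 2]

Row reduce the augmented matrix [A|b]:
R2 → R2 - (2)·R1
REF = 
  [  1,   5,   7]
  [  0,  -7, -14]

Back-substitution:
x₂ = (-14) / (-7) = 2
x₁ = (7 - (5)(2)) / 1 = -3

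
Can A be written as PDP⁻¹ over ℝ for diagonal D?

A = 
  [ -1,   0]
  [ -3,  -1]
No

tr(A) = -2, det(A) = 1
Characteristic polynomial: λ² - tr(A)λ + det(A) = λ² + 2λ + 1
λ² + 2λ + 1 = (λ + 1)²
Eigenvalues: -1, -1
λ=-1: alg. mult. = 2, geom. mult. = 2 - rank(A - (-1)I) = 2 - 1 = 1
Sum of geometric multiplicities = 1 < n = 2, so there aren't enough independent eigenvectors.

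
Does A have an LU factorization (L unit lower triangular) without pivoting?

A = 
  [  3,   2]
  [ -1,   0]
Yes.
A[1,1] = 3 ≠ 0, so Gaussian elimination proceeds without a row swap: multiplier ℓ₂₁ = (-1)/(3) = -1/3, and U[2,2] = 0 - (-1/3)(2) = 2/3.
L = 
  [   1,    0]
  [-1/3,    1]
U = 
  [  3,   2]
  [  0, 2/3]
Check row 2 of LU: [(-1/3)(3), (-1/3)(2) + (2/3)] = [-1, 0] = row 2 of A ✓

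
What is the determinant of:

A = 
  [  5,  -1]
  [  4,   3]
19

For a 2×2 matrix, det = ad - bc = (5)(3) - (-1)(4) = 19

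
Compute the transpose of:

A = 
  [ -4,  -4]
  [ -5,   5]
Aᵀ = 
  [ -4,  -5]
  [ -4,   5]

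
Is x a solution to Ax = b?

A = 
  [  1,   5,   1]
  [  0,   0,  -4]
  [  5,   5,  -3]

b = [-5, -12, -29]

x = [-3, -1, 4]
No

Ax = [-4, -16, -32] ≠ b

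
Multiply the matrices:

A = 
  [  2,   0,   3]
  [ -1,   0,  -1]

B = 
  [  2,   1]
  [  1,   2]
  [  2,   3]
A is 2×3 and B is 3×2, so AB is 2×2. Each entry is (row of A)·(column of B):
AB[1,1] = (2)(2) + (0)(1) + (3)(2) = 10
AB[1,2] = (2)(1) + (0)(2) + (3)(3) = 11
AB[2,1] = (-1)(2) + (0)(1) + (-1)(2) = -4
AB[2,2] = (-1)(1) + (0)(2) + (-1)(3) = -4

AB = 
  [ 10,  11]
  [ -4,  -4]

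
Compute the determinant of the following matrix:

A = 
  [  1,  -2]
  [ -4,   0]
For a 2×2 matrix, det = ad - bc = (1)(0) - (-2)(-4) = -8

det(A) = -8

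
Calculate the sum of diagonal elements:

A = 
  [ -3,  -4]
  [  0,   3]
0

tr(A) = -3 + 3 = 0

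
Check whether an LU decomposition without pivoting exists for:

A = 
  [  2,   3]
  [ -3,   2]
Yes.
A[1,1] = 2 ≠ 0, so Gaussian elimination proceeds without a row swap: multiplier ℓ₂₁ = (-3)/(2) = -3/2, and U[2,2] = 2 - (-3/2)(3) = 13/2.
L = 
  [   1,    0]
  [-3/2,    1]
U = 
  [   2,    3]
  [   0, 13/2]
Check row 2 of LU: [(-3/2)(2), (-3/2)(3) + (13/2)] = [-3, 2] = row 2 of A ✓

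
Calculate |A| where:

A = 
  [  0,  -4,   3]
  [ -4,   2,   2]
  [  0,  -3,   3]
-12

Cofactor expansion along row 1:
det(A) = (0)·((2)(3) - (2)(-3)) - (-4)·((-4)(3) - (2)(0)) + (3)·((-4)(-3) - (2)(0))
  = (0)(12) - (-4)(-12) + (3)(12)
  = -12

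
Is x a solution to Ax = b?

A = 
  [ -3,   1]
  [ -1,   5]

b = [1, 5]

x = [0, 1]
Yes

Ax = [1, 5] = b ✓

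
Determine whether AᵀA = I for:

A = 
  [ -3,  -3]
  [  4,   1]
No

AᵀA = 
  [ 25,  13]
  [ 13,  10]
≠ I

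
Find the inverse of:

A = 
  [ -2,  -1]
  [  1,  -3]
det(A) = (-2)(-3) - (-1)(1) = 7
For a 2×2 matrix, A⁻¹ = (1/det(A)) · [[d, -b], [-c, a]]
    = (1/7) · [[-3, 1], [-1, -2]]

A⁻¹ = 
  [-3/7,  1/7]
  [-1/7, -2/7]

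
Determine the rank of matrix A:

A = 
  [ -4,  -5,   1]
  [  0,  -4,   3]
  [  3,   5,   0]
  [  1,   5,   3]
Row reduce:
R3 → R3 + (3/4)·R1
R4 → R4 + (1/4)·R1
R3 → R3 + (5/16)·R2
R4 → R4 + (15/16)·R2
R4 → R4 - (97/27)·R3
REF = 
  [   -4,    -5,     1]
  [    0,    -4,     3]
  [    0,     0, 27/16]
  [    0,     0,     0]
Pivot columns: 1, 2, 3 → 3 pivots.

rank(A) = 3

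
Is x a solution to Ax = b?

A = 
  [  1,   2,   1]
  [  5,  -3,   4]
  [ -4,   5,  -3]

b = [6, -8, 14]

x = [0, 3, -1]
No

Ax = [5, -13, 18] ≠ b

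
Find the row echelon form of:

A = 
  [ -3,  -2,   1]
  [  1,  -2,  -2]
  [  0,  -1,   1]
Row operations:
R2 → R2 + (1/3)·R1
R3 → R3 - (3/8)·R2

Resulting echelon form:
REF = 
  [  -3,   -2,    1]
  [   0, -8/3, -5/3]
  [   0,    0, 13/8]

Rank = 3 (number of non-zero pivot rows).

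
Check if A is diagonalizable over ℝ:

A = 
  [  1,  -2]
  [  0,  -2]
Yes

tr(A) = -1, det(A) = -2
Characteristic polynomial: λ² - tr(A)λ + det(A) = λ² + λ - 2
λ² + λ - 2 = (λ + 2)(λ - 1)
Eigenvalues: 1, -2
λ=-2: alg. mult. = 1, geom. mult. = 2 - rank(A - (-2)I) = 2 - 1 = 1
λ=1: alg. mult. = 1, geom. mult. = 2 - rank(A - (1)I) = 2 - 1 = 1
Sum of geometric multiplicities equals n, so A has n independent eigenvectors.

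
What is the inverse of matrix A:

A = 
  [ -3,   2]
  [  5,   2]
det(A) = (-3)(2) - (2)(5) = -16
For a 2×2 matrix, A⁻¹ = (1/det(A)) · [[d, -b], [-c, a]]
    = (-1/16) · [[2, -2], [-5, -3]]

A⁻¹ = 
  [-1/8,  1/8]
  [5/16, 3/16]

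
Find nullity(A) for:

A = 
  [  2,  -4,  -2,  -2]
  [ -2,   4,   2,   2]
nullity(A) = 3

Row reduce:
R2 → R2 + (1)·R1
REF = 
  [  2,  -4,  -2,  -2]
  [  0,   0,   0,   0]
Pivot columns: 1 → 1 pivot.
rank(A) = 1, so nullity(A) = 4 - 1 = 3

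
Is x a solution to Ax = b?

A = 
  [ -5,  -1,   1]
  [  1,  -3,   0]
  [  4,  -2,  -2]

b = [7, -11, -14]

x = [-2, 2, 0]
No

Ax = [8, -8, -12] ≠ b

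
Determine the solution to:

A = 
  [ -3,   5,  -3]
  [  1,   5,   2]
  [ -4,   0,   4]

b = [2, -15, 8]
Row reduce the augmented matrix [A|b]:
R2 → R2 + (1/3)·R1
R3 → R3 - (4/3)·R1
R3 → R3 + (1)·R2
REF = 
  [   -3,     5,    -3,     2]
  [    0,  20/3,     1, -43/3]
  [    0,     0,     9,    -9]

Back-substitution:
x₃ = (-9) / 9 = -1
x₂ = (-43/3 - (1)(-1)) / (20/3) = -2
x₁ = (2 - (5)(-2) - (-3)(-1)) / (-3) = -3

x = [-3, -2, -1]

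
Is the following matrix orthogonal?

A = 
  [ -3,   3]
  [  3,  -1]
No

AᵀA = 
  [ 18, -12]
  [-12,  10]
≠ I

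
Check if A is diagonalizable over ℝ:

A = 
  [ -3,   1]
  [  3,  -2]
Yes

tr(A) = -5, det(A) = 3
Characteristic polynomial: λ² - tr(A)λ + det(A) = λ² + 5λ + 3
λ² + 5λ + 3 = 0  ⇒  λ = (-5 ± √((5)² - 4·(3)))/2 = (-5 ± √(13))/2
  = (-5 + √13)/2,  (-5 - √13)/2
Eigenvalues: (-5 + √13)/2, (-5 - √13)/2  (≈ -0.6972, -4.303)
The two irrational eigenvalues are distinct (simple), so each has alg. mult. = geom. mult. = 1.
Sum of geometric multiplicities equals n, so A has n independent eigenvectors.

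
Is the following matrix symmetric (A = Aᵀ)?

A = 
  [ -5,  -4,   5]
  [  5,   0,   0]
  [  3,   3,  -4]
No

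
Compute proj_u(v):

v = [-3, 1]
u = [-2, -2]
v·u = (-3)(-2) + (1)(-2) = 4
u·u = (-2)² + (-2)² = 8
proj_u(v) = (v·u / u·u) × u = (4/8) × u = (1/2) × u

proj_u(v) = [-1, -1]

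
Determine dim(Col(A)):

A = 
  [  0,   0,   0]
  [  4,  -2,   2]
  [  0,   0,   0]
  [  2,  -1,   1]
Row reduce:
Swap R1 ↔ R2
R4 → R4 - (1/2)·R1
REF = 
  [  4,  -2,   2]
  [  0,   0,   0]
  [  0,   0,   0]
  [  0,   0,   0]
Pivot columns: 1 → 1 pivot.
dim(Col(A)) = number of pivot columns = 1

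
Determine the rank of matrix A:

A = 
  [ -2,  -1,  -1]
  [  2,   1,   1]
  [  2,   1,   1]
rank(A) = 1

Row reduce:
R2 → R2 + (1)·R1
R3 → R3 + (1)·R1
REF = 
  [ -2,  -1,  -1]
  [  0,   0,   0]
  [  0,   0,   0]
Pivot columns: 1 → 1 pivot.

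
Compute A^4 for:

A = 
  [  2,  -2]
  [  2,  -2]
A² = A·A:
A²[1,1] = (2)(2) + (-2)(2) = 0
A²[1,2] = (2)(-2) + (-2)(-2) = 0
A²[2,1] = (2)(2) + (-2)(2) = 0
A²[2,2] = (2)(-2) + (-2)(-2) = 0
A² = 
  [  0,   0]
  [  0,   0]

A^3 = A^2·A:
A^3[1,1] = (0)(2) + (0)(2) = 0
A^3[1,2] = (0)(-2) + (0)(-2) = 0
A^3[2,1] = (0)(2) + (0)(2) = 0
A^3[2,2] = (0)(-2) + (0)(-2) = 0
A^3 = 
  [  0,   0]
  [  0,   0]

A^4 = A^3·A:
A^4[1,1] = (0)(2) + (0)(2) = 0
A^4[1,2] = (0)(-2) + (0)(-2) = 0
A^4[2,1] = (0)(2) + (0)(2) = 0
A^4[2,2] = (0)(-2) + (0)(-2) = 0
A^4 = 
  [  0,   0]
  [  0,   0]

Therefore
A^4 = 
  [  0,   0]
  [  0,   0]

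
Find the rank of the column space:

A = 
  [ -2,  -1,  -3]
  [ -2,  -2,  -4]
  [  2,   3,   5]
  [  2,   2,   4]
dim(Col(A)) = 2

Row reduce:
R2 → R2 - (1)·R1
R3 → R3 + (1)·R1
R4 → R4 + (1)·R1
R3 → R3 + (2)·R2
R4 → R4 + (1)·R2
REF = 
  [ -2,  -1,  -3]
  [  0,  -1,  -1]
  [  0,   0,   0]
  [  0,   0,   0]
Pivot columns: 1, 2 → 2 pivots.
dim(Col(A)) = number of pivot columns = 2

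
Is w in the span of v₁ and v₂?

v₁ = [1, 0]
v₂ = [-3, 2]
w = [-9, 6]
Yes

Form the augmented matrix and row-reduce:
[v₁|v₂|w] = 
  [  1,  -3,  -9]
  [  0,   2,   6]
(already in echelon form — no row operations needed)

No row of the form [0 0 | nonzero], so the system is consistent. Back-substitution gives c₁ = 0, c₂ = 3: w = (0)·v₁ + (3)·v₂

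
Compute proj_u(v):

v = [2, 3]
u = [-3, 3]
v·u = (2)(-3) + (3)(3) = 3
u·u = (-3)² + (3)² = 18
proj_u(v) = (v·u / u·u) × u = (3/18) × u = (1/6) × u

proj_u(v) = [-1/2, 1/2]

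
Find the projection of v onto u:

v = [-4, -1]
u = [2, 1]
v·u = (-4)(2) + (-1)(1) = -9
u·u = (2)² + (1)² = 5
proj_u(v) = (v·u / u·u) × u = (-9/5) × u

proj_u(v) = [-18/5, -9/5]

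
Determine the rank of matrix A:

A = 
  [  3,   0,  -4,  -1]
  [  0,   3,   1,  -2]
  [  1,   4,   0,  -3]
rank(A) = 2

Row reduce:
R3 → R3 - (1/3)·R1
R3 → R3 - (4/3)·R2
REF = 
  [  3,   0,  -4,  -1]
  [  0,   3,   1,  -2]
  [  0,   0,   0,   0]
Pivot columns: 1, 2 → 2 pivots.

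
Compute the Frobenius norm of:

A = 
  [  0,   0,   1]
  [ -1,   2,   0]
||A||_F = 2.449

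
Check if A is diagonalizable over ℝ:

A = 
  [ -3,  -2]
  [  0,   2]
Yes

tr(A) = -1, det(A) = -6
Characteristic polynomial: λ² - tr(A)λ + det(A) = λ² + λ - 6
λ² + λ - 6 = (λ + 3)(λ - 2)
Eigenvalues: 2, -3
λ=-3: alg. mult. = 1, geom. mult. = 2 - rank(A - (-3)I) = 2 - 1 = 1
λ=2: alg. mult. = 1, geom. mult. = 2 - rank(A - (2)I) = 2 - 1 = 1
Sum of geometric multiplicities equals n, so A has n independent eigenvectors.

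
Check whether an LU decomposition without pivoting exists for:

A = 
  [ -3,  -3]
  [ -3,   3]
Yes.
A[1,1] = -3 ≠ 0, so Gaussian elimination proceeds without a row swap: multiplier ℓ₂₁ = (-3)/(-3) = 1, and U[2,2] = 3 - (1)(-3) = 6.
L = 
  [  1,   0]
  [  1,   1]
U = 
  [ -3,  -3]
  [  0,   6]
Check row 2 of LU: [(1)(-3), (1)(-3) + 6] = [-3, 3] = row 2 of A ✓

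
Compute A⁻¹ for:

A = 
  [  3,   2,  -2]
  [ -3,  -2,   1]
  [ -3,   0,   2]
det(A) = (3)·((-2)(2) - (1)(0)) - (2)·((-3)(2) - (1)(-3)) + (-2)·((-3)(0) - (-2)(-3))
  = (3)(-4) - (2)(-3) + (-2)(-6)
  = 6
det(A) = 6 ≠ 0, so A is invertible.

Cofactors Cᵢⱼ = (-1)ⁱ⁺ʲ·Mᵢⱼ:
C = 
  [ -4,   3,  -6]
  [ -4,   0,  -6]
  [ -2,   3,   0]

adj(A) = Cᵀ:
adj(A) = 
  [ -4,  -4,  -2]
  [  3,   0,   3]
  [ -6,  -6,   0]

A⁻¹ = (1/6) · adj(A):
A⁻¹ = 
  [-2/3, -2/3, -1/3]
  [ 1/2,    0,  1/2]
  [  -1,   -1,    0]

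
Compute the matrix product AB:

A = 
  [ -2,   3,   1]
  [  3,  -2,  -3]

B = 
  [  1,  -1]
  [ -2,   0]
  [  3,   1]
A is 2×3 and B is 3×2, so AB is 2×2. Each entry is (row of A)·(column of B):
AB[1,1] = (-2)(1) + (3)(-2) + (1)(3) = -5
AB[1,2] = (-2)(-1) + (3)(0) + (1)(1) = 3
AB[2,1] = (3)(1) + (-2)(-2) + (-3)(3) = -2
AB[2,2] = (3)(-1) + (-2)(0) + (-3)(1) = -6

AB = 
  [ -5,   3]
  [ -2,  -6]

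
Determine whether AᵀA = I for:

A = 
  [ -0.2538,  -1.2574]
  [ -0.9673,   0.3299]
No

AᵀA = 
  [  1.0001,   0]
  [  0,   1.6899]
≠ I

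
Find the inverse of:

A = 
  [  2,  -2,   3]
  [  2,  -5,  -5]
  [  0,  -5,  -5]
det(A) = (2)·((-5)(-5) - (-5)(-5)) - (-2)·((2)(-5) - (-5)(0)) + (3)·((2)(-5) - (-5)(0))
  = (2)(0) - (-2)(-10) + (3)(-10)
  = -50
det(A) = -50 ≠ 0, so A is invertible.

Cofactors Cᵢⱼ = (-1)ⁱ⁺ʲ·Mᵢⱼ:
C = 
  [  0,  10, -10]
  [-25, -10,  10]
  [ 25,  16,  -6]

adj(A) = Cᵀ:
adj(A) = 
  [  0, -25,  25]
  [ 10, -10,  16]
  [-10,  10,  -6]

A⁻¹ = (-1/50) · adj(A):
A⁻¹ = 
  [    0,   1/2,  -1/2]
  [ -1/5,   1/5, -8/25]
  [  1/5,  -1/5,  3/25]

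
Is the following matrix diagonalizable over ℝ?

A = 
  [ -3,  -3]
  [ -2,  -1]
Yes

tr(A) = -4, det(A) = -3
Characteristic polynomial: λ² - tr(A)λ + det(A) = λ² + 4λ - 3
λ² + 4λ - 3 = 0  ⇒  λ = (-4 ± √((4)² - 4·(-3)))/2 = (-4 ± √(28))/2
  = -2 + √7,  -2 - √7
Eigenvalues: -2 + √7, -2 - √7  (≈ 0.6458, -4.646)
The two irrational eigenvalues are distinct (simple), so each has alg. mult. = geom. mult. = 1.
Sum of geometric multiplicities equals n, so A has n independent eigenvectors.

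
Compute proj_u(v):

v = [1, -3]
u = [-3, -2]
v·u = (1)(-3) + (-3)(-2) = 3
u·u = (-3)² + (-2)² = 13
proj_u(v) = (v·u / u·u) × u = (3/13) × u

proj_u(v) = [-9/13, -6/13]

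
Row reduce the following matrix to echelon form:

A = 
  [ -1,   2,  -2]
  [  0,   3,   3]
Row operations:
No row operations needed (already in echelon form).

Resulting echelon form:
REF = 
  [ -1,   2,  -2]
  [  0,   3,   3]

Rank = 2 (number of non-zero pivot rows).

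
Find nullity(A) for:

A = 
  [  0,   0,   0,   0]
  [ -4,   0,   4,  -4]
nullity(A) = 3

Row reduce:
Swap R1 ↔ R2
REF = 
  [ -4,   0,   4,  -4]
  [  0,   0,   0,   0]
Pivot columns: 1 → 1 pivot.
rank(A) = 1, so nullity(A) = 4 - 1 = 3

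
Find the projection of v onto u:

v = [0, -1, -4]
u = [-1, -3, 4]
v·u = (0)(-1) + (-1)(-3) + (-4)(4) = -13
u·u = (-1)² + (-3)² + (4)² = 26
proj_u(v) = (v·u / u·u) × u = (-13/26) × u = (-1/2) × u

proj_u(v) = [1/2, 3/2, -2]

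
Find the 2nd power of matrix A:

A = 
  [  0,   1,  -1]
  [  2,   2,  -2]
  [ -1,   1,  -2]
A² = A·A:
A²[1,1] = (0)(0) + (1)(2) + (-1)(-1) = 3
A²[1,2] = (0)(1) + (1)(2) + (-1)(1) = 1
A²[1,3] = (0)(-1) + (1)(-2) + (-1)(-2) = 0
A²[2,1] = (2)(0) + (2)(2) + (-2)(-1) = 6
A²[2,2] = (2)(1) + (2)(2) + (-2)(1) = 4
A²[2,3] = (2)(-1) + (2)(-2) + (-2)(-2) = -2
A²[3,1] = (-1)(0) + (1)(2) + (-2)(-1) = 4
A²[3,2] = (-1)(1) + (1)(2) + (-2)(1) = -1
A²[3,3] = (-1)(-1) + (1)(-2) + (-2)(-2) = 3
A² = 
  [  3,   1,   0]
  [  6,   4,  -2]
  [  4,  -1,   3]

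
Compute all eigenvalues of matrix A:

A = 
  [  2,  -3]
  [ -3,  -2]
tr(A) = 0, det(A) = -13
Characteristic polynomial: λ² - tr(A)λ + det(A) = λ² - 13
λ² - 13 = 0  ⇒  λ = (0 ± √((0)² - 4·(-13)))/2 = (0 ± √(52))/2
  = √13,  -√13

λ = √13, -√13  (≈ 3.606, -3.606)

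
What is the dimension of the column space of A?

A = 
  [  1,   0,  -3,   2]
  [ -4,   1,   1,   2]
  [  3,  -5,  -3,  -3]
Row reduce:
R2 → R2 + (4)·R1
R3 → R3 - (3)·R1
R3 → R3 + (5)·R2
REF = 
  [  1,   0,  -3,   2]
  [  0,   1, -11,  10]
  [  0,   0, -49,  41]
Pivot columns: 1, 2, 3 → 3 pivots.
dim(Col(A)) = number of pivot columns = 3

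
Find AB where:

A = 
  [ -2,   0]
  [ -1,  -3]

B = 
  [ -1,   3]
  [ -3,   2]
AB = 
  [  2,  -6]
  [ 10,  -9]

A is 2×2 and B is 2×2, so AB is 2×2. Each entry is (row of A)·(column of B):
AB[1,1] = (-2)(-1) + (0)(-3) = 2
AB[1,2] = (-2)(3) + (0)(2) = -6
AB[2,1] = (-1)(-1) + (-3)(-3) = 10
AB[2,2] = (-1)(3) + (-3)(2) = -9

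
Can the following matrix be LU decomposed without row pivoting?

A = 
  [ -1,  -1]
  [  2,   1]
Yes.
A[1,1] = -1 ≠ 0, so Gaussian elimination proceeds without a row swap: multiplier ℓ₂₁ = (2)/(-1) = -2, and U[2,2] = 1 - (-2)(-1) = -1.
L = 
  [  1,   0]
  [ -2,   1]
U = 
  [ -1,  -1]
  [  0,  -1]
Check row 2 of LU: [(-2)(-1), (-2)(-1) + (-1)] = [2, 1] = row 2 of A ✓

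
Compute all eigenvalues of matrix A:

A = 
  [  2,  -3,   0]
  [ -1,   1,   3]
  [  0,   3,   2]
λ = -2, 5, 2

Characteristic polynomial: det(λI - A) = λ³ - 5λ² - 4λ + 20
Testing integer divisors of the constant term: p(-2) = 0, so (λ + 2) is a factor:
p(λ) = (λ + 2)(λ² - 7λ + 10)
λ² - 7λ + 10 = (λ - 2)(λ - 5)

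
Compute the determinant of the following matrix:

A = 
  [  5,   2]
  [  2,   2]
6

For a 2×2 matrix, det = ad - bc = (5)(2) - (2)(2) = 6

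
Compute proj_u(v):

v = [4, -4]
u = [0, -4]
proj_u(v) = [0, -4]

v·u = (4)(0) + (-4)(-4) = 16
u·u = (0)² + (-4)² = 16
proj_u(v) = (v·u / u·u) × u = (16/16) × u = (1) × u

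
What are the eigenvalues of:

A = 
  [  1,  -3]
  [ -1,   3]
tr(A) = 4, det(A) = 0
Characteristic polynomial: λ² - tr(A)λ + det(A) = λ² - 4λ
λ² - 4λ = λ(λ - 4)

λ = 4, 0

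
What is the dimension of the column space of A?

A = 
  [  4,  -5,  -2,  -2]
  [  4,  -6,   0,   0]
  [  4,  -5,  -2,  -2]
dim(Col(A)) = 2

Row reduce:
R2 → R2 - (1)·R1
R3 → R3 - (1)·R1
REF = 
  [  4,  -5,  -2,  -2]
  [  0,  -1,   2,   2]
  [  0,   0,   0,   0]
Pivot columns: 1, 2 → 2 pivots.
dim(Col(A)) = number of pivot columns = 2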